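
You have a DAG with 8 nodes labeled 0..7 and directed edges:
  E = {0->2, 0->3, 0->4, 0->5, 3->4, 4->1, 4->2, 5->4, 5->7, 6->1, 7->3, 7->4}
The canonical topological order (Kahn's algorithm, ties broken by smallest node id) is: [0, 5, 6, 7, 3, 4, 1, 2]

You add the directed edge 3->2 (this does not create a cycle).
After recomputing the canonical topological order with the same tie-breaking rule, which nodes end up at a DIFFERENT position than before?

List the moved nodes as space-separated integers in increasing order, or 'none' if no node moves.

Old toposort: [0, 5, 6, 7, 3, 4, 1, 2]
Added edge 3->2
Recompute Kahn (smallest-id tiebreak):
  initial in-degrees: [0, 2, 3, 2, 4, 1, 0, 1]
  ready (indeg=0): [0, 6]
  pop 0: indeg[2]->2; indeg[3]->1; indeg[4]->3; indeg[5]->0 | ready=[5, 6] | order so far=[0]
  pop 5: indeg[4]->2; indeg[7]->0 | ready=[6, 7] | order so far=[0, 5]
  pop 6: indeg[1]->1 | ready=[7] | order so far=[0, 5, 6]
  pop 7: indeg[3]->0; indeg[4]->1 | ready=[3] | order so far=[0, 5, 6, 7]
  pop 3: indeg[2]->1; indeg[4]->0 | ready=[4] | order so far=[0, 5, 6, 7, 3]
  pop 4: indeg[1]->0; indeg[2]->0 | ready=[1, 2] | order so far=[0, 5, 6, 7, 3, 4]
  pop 1: no out-edges | ready=[2] | order so far=[0, 5, 6, 7, 3, 4, 1]
  pop 2: no out-edges | ready=[] | order so far=[0, 5, 6, 7, 3, 4, 1, 2]
New canonical toposort: [0, 5, 6, 7, 3, 4, 1, 2]
Compare positions:
  Node 0: index 0 -> 0 (same)
  Node 1: index 6 -> 6 (same)
  Node 2: index 7 -> 7 (same)
  Node 3: index 4 -> 4 (same)
  Node 4: index 5 -> 5 (same)
  Node 5: index 1 -> 1 (same)
  Node 6: index 2 -> 2 (same)
  Node 7: index 3 -> 3 (same)
Nodes that changed position: none

Answer: none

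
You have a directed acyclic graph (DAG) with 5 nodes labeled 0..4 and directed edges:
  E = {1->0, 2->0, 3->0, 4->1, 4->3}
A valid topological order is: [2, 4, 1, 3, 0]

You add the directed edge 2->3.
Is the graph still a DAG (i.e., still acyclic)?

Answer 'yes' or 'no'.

Given toposort: [2, 4, 1, 3, 0]
Position of 2: index 0; position of 3: index 3
New edge 2->3: forward
Forward edge: respects the existing order. Still a DAG, same toposort still valid.
Still a DAG? yes

Answer: yes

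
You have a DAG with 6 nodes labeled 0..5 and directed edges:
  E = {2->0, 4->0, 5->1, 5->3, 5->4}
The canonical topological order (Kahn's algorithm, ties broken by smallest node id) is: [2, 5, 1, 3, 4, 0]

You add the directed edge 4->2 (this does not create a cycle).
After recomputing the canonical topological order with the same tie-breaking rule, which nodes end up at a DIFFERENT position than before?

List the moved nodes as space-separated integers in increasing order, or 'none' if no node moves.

Old toposort: [2, 5, 1, 3, 4, 0]
Added edge 4->2
Recompute Kahn (smallest-id tiebreak):
  initial in-degrees: [2, 1, 1, 1, 1, 0]
  ready (indeg=0): [5]
  pop 5: indeg[1]->0; indeg[3]->0; indeg[4]->0 | ready=[1, 3, 4] | order so far=[5]
  pop 1: no out-edges | ready=[3, 4] | order so far=[5, 1]
  pop 3: no out-edges | ready=[4] | order so far=[5, 1, 3]
  pop 4: indeg[0]->1; indeg[2]->0 | ready=[2] | order so far=[5, 1, 3, 4]
  pop 2: indeg[0]->0 | ready=[0] | order so far=[5, 1, 3, 4, 2]
  pop 0: no out-edges | ready=[] | order so far=[5, 1, 3, 4, 2, 0]
New canonical toposort: [5, 1, 3, 4, 2, 0]
Compare positions:
  Node 0: index 5 -> 5 (same)
  Node 1: index 2 -> 1 (moved)
  Node 2: index 0 -> 4 (moved)
  Node 3: index 3 -> 2 (moved)
  Node 4: index 4 -> 3 (moved)
  Node 5: index 1 -> 0 (moved)
Nodes that changed position: 1 2 3 4 5

Answer: 1 2 3 4 5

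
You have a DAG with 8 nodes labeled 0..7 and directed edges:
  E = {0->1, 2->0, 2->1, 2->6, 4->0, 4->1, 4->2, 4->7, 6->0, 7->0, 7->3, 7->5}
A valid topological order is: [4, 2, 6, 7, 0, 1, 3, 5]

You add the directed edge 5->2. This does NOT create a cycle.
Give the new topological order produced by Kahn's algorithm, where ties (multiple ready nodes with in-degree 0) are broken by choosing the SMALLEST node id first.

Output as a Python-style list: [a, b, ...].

Answer: [4, 7, 3, 5, 2, 6, 0, 1]

Derivation:
Old toposort: [4, 2, 6, 7, 0, 1, 3, 5]
Added edge: 5->2
Position of 5 (7) > position of 2 (1). Must reorder: 5 must now come before 2.
Run Kahn's algorithm (break ties by smallest node id):
  initial in-degrees: [4, 3, 2, 1, 0, 1, 1, 1]
  ready (indeg=0): [4]
  pop 4: indeg[0]->3; indeg[1]->2; indeg[2]->1; indeg[7]->0 | ready=[7] | order so far=[4]
  pop 7: indeg[0]->2; indeg[3]->0; indeg[5]->0 | ready=[3, 5] | order so far=[4, 7]
  pop 3: no out-edges | ready=[5] | order so far=[4, 7, 3]
  pop 5: indeg[2]->0 | ready=[2] | order so far=[4, 7, 3, 5]
  pop 2: indeg[0]->1; indeg[1]->1; indeg[6]->0 | ready=[6] | order so far=[4, 7, 3, 5, 2]
  pop 6: indeg[0]->0 | ready=[0] | order so far=[4, 7, 3, 5, 2, 6]
  pop 0: indeg[1]->0 | ready=[1] | order so far=[4, 7, 3, 5, 2, 6, 0]
  pop 1: no out-edges | ready=[] | order so far=[4, 7, 3, 5, 2, 6, 0, 1]
  Result: [4, 7, 3, 5, 2, 6, 0, 1]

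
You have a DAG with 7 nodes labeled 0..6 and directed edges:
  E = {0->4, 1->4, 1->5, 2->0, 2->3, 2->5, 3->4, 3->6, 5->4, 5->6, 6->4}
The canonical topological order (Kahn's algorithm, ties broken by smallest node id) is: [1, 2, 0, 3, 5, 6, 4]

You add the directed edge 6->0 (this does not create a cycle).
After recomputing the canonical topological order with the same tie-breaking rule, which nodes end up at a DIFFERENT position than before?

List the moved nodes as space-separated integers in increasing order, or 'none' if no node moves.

Old toposort: [1, 2, 0, 3, 5, 6, 4]
Added edge 6->0
Recompute Kahn (smallest-id tiebreak):
  initial in-degrees: [2, 0, 0, 1, 5, 2, 2]
  ready (indeg=0): [1, 2]
  pop 1: indeg[4]->4; indeg[5]->1 | ready=[2] | order so far=[1]
  pop 2: indeg[0]->1; indeg[3]->0; indeg[5]->0 | ready=[3, 5] | order so far=[1, 2]
  pop 3: indeg[4]->3; indeg[6]->1 | ready=[5] | order so far=[1, 2, 3]
  pop 5: indeg[4]->2; indeg[6]->0 | ready=[6] | order so far=[1, 2, 3, 5]
  pop 6: indeg[0]->0; indeg[4]->1 | ready=[0] | order so far=[1, 2, 3, 5, 6]
  pop 0: indeg[4]->0 | ready=[4] | order so far=[1, 2, 3, 5, 6, 0]
  pop 4: no out-edges | ready=[] | order so far=[1, 2, 3, 5, 6, 0, 4]
New canonical toposort: [1, 2, 3, 5, 6, 0, 4]
Compare positions:
  Node 0: index 2 -> 5 (moved)
  Node 1: index 0 -> 0 (same)
  Node 2: index 1 -> 1 (same)
  Node 3: index 3 -> 2 (moved)
  Node 4: index 6 -> 6 (same)
  Node 5: index 4 -> 3 (moved)
  Node 6: index 5 -> 4 (moved)
Nodes that changed position: 0 3 5 6

Answer: 0 3 5 6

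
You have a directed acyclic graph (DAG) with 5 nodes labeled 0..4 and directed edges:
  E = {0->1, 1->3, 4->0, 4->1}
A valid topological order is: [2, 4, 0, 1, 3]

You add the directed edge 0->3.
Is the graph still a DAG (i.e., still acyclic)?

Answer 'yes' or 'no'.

Answer: yes

Derivation:
Given toposort: [2, 4, 0, 1, 3]
Position of 0: index 2; position of 3: index 4
New edge 0->3: forward
Forward edge: respects the existing order. Still a DAG, same toposort still valid.
Still a DAG? yes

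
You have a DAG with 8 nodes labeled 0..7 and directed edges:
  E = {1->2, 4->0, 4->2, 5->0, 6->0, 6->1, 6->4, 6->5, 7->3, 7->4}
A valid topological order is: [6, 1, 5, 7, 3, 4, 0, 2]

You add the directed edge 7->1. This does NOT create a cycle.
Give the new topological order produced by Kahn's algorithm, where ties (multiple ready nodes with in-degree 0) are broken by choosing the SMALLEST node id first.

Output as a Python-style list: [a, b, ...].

Old toposort: [6, 1, 5, 7, 3, 4, 0, 2]
Added edge: 7->1
Position of 7 (3) > position of 1 (1). Must reorder: 7 must now come before 1.
Run Kahn's algorithm (break ties by smallest node id):
  initial in-degrees: [3, 2, 2, 1, 2, 1, 0, 0]
  ready (indeg=0): [6, 7]
  pop 6: indeg[0]->2; indeg[1]->1; indeg[4]->1; indeg[5]->0 | ready=[5, 7] | order so far=[6]
  pop 5: indeg[0]->1 | ready=[7] | order so far=[6, 5]
  pop 7: indeg[1]->0; indeg[3]->0; indeg[4]->0 | ready=[1, 3, 4] | order so far=[6, 5, 7]
  pop 1: indeg[2]->1 | ready=[3, 4] | order so far=[6, 5, 7, 1]
  pop 3: no out-edges | ready=[4] | order so far=[6, 5, 7, 1, 3]
  pop 4: indeg[0]->0; indeg[2]->0 | ready=[0, 2] | order so far=[6, 5, 7, 1, 3, 4]
  pop 0: no out-edges | ready=[2] | order so far=[6, 5, 7, 1, 3, 4, 0]
  pop 2: no out-edges | ready=[] | order so far=[6, 5, 7, 1, 3, 4, 0, 2]
  Result: [6, 5, 7, 1, 3, 4, 0, 2]

Answer: [6, 5, 7, 1, 3, 4, 0, 2]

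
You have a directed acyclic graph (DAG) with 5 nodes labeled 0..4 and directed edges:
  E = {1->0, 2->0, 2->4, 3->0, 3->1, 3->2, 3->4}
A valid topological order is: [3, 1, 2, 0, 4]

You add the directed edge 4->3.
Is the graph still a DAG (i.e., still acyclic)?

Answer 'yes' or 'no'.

Given toposort: [3, 1, 2, 0, 4]
Position of 4: index 4; position of 3: index 0
New edge 4->3: backward (u after v in old order)
Backward edge: old toposort is now invalid. Check if this creates a cycle.
Does 3 already reach 4? Reachable from 3: [0, 1, 2, 3, 4]. YES -> cycle!
Still a DAG? no

Answer: no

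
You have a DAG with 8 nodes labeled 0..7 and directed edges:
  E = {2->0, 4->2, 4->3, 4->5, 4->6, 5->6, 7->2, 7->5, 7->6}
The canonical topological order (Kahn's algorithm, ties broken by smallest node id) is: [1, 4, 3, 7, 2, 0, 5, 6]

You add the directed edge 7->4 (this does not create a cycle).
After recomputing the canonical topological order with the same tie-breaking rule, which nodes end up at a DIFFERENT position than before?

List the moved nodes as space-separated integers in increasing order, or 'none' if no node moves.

Answer: 0 2 3 4 7

Derivation:
Old toposort: [1, 4, 3, 7, 2, 0, 5, 6]
Added edge 7->4
Recompute Kahn (smallest-id tiebreak):
  initial in-degrees: [1, 0, 2, 1, 1, 2, 3, 0]
  ready (indeg=0): [1, 7]
  pop 1: no out-edges | ready=[7] | order so far=[1]
  pop 7: indeg[2]->1; indeg[4]->0; indeg[5]->1; indeg[6]->2 | ready=[4] | order so far=[1, 7]
  pop 4: indeg[2]->0; indeg[3]->0; indeg[5]->0; indeg[6]->1 | ready=[2, 3, 5] | order so far=[1, 7, 4]
  pop 2: indeg[0]->0 | ready=[0, 3, 5] | order so far=[1, 7, 4, 2]
  pop 0: no out-edges | ready=[3, 5] | order so far=[1, 7, 4, 2, 0]
  pop 3: no out-edges | ready=[5] | order so far=[1, 7, 4, 2, 0, 3]
  pop 5: indeg[6]->0 | ready=[6] | order so far=[1, 7, 4, 2, 0, 3, 5]
  pop 6: no out-edges | ready=[] | order so far=[1, 7, 4, 2, 0, 3, 5, 6]
New canonical toposort: [1, 7, 4, 2, 0, 3, 5, 6]
Compare positions:
  Node 0: index 5 -> 4 (moved)
  Node 1: index 0 -> 0 (same)
  Node 2: index 4 -> 3 (moved)
  Node 3: index 2 -> 5 (moved)
  Node 4: index 1 -> 2 (moved)
  Node 5: index 6 -> 6 (same)
  Node 6: index 7 -> 7 (same)
  Node 7: index 3 -> 1 (moved)
Nodes that changed position: 0 2 3 4 7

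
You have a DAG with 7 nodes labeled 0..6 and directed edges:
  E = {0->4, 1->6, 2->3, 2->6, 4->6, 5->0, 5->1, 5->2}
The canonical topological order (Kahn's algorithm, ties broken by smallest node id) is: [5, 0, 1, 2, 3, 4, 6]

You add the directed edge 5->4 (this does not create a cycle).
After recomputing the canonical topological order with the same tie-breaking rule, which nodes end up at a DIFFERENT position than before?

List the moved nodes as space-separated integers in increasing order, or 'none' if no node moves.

Answer: none

Derivation:
Old toposort: [5, 0, 1, 2, 3, 4, 6]
Added edge 5->4
Recompute Kahn (smallest-id tiebreak):
  initial in-degrees: [1, 1, 1, 1, 2, 0, 3]
  ready (indeg=0): [5]
  pop 5: indeg[0]->0; indeg[1]->0; indeg[2]->0; indeg[4]->1 | ready=[0, 1, 2] | order so far=[5]
  pop 0: indeg[4]->0 | ready=[1, 2, 4] | order so far=[5, 0]
  pop 1: indeg[6]->2 | ready=[2, 4] | order so far=[5, 0, 1]
  pop 2: indeg[3]->0; indeg[6]->1 | ready=[3, 4] | order so far=[5, 0, 1, 2]
  pop 3: no out-edges | ready=[4] | order so far=[5, 0, 1, 2, 3]
  pop 4: indeg[6]->0 | ready=[6] | order so far=[5, 0, 1, 2, 3, 4]
  pop 6: no out-edges | ready=[] | order so far=[5, 0, 1, 2, 3, 4, 6]
New canonical toposort: [5, 0, 1, 2, 3, 4, 6]
Compare positions:
  Node 0: index 1 -> 1 (same)
  Node 1: index 2 -> 2 (same)
  Node 2: index 3 -> 3 (same)
  Node 3: index 4 -> 4 (same)
  Node 4: index 5 -> 5 (same)
  Node 5: index 0 -> 0 (same)
  Node 6: index 6 -> 6 (same)
Nodes that changed position: none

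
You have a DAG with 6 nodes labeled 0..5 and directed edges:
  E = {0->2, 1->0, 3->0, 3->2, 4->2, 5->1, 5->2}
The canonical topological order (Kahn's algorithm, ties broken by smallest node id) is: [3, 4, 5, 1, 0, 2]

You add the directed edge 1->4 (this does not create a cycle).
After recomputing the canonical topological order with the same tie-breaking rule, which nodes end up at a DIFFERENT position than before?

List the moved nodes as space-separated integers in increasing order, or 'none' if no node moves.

Answer: 0 1 4 5

Derivation:
Old toposort: [3, 4, 5, 1, 0, 2]
Added edge 1->4
Recompute Kahn (smallest-id tiebreak):
  initial in-degrees: [2, 1, 4, 0, 1, 0]
  ready (indeg=0): [3, 5]
  pop 3: indeg[0]->1; indeg[2]->3 | ready=[5] | order so far=[3]
  pop 5: indeg[1]->0; indeg[2]->2 | ready=[1] | order so far=[3, 5]
  pop 1: indeg[0]->0; indeg[4]->0 | ready=[0, 4] | order so far=[3, 5, 1]
  pop 0: indeg[2]->1 | ready=[4] | order so far=[3, 5, 1, 0]
  pop 4: indeg[2]->0 | ready=[2] | order so far=[3, 5, 1, 0, 4]
  pop 2: no out-edges | ready=[] | order so far=[3, 5, 1, 0, 4, 2]
New canonical toposort: [3, 5, 1, 0, 4, 2]
Compare positions:
  Node 0: index 4 -> 3 (moved)
  Node 1: index 3 -> 2 (moved)
  Node 2: index 5 -> 5 (same)
  Node 3: index 0 -> 0 (same)
  Node 4: index 1 -> 4 (moved)
  Node 5: index 2 -> 1 (moved)
Nodes that changed position: 0 1 4 5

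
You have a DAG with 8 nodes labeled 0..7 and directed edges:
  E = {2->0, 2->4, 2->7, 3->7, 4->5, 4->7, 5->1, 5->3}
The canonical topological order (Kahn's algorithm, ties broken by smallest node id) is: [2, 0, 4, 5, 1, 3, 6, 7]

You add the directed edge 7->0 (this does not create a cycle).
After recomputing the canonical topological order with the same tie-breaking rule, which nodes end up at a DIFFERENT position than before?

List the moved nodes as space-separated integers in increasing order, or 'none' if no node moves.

Old toposort: [2, 0, 4, 5, 1, 3, 6, 7]
Added edge 7->0
Recompute Kahn (smallest-id tiebreak):
  initial in-degrees: [2, 1, 0, 1, 1, 1, 0, 3]
  ready (indeg=0): [2, 6]
  pop 2: indeg[0]->1; indeg[4]->0; indeg[7]->2 | ready=[4, 6] | order so far=[2]
  pop 4: indeg[5]->0; indeg[7]->1 | ready=[5, 6] | order so far=[2, 4]
  pop 5: indeg[1]->0; indeg[3]->0 | ready=[1, 3, 6] | order so far=[2, 4, 5]
  pop 1: no out-edges | ready=[3, 6] | order so far=[2, 4, 5, 1]
  pop 3: indeg[7]->0 | ready=[6, 7] | order so far=[2, 4, 5, 1, 3]
  pop 6: no out-edges | ready=[7] | order so far=[2, 4, 5, 1, 3, 6]
  pop 7: indeg[0]->0 | ready=[0] | order so far=[2, 4, 5, 1, 3, 6, 7]
  pop 0: no out-edges | ready=[] | order so far=[2, 4, 5, 1, 3, 6, 7, 0]
New canonical toposort: [2, 4, 5, 1, 3, 6, 7, 0]
Compare positions:
  Node 0: index 1 -> 7 (moved)
  Node 1: index 4 -> 3 (moved)
  Node 2: index 0 -> 0 (same)
  Node 3: index 5 -> 4 (moved)
  Node 4: index 2 -> 1 (moved)
  Node 5: index 3 -> 2 (moved)
  Node 6: index 6 -> 5 (moved)
  Node 7: index 7 -> 6 (moved)
Nodes that changed position: 0 1 3 4 5 6 7

Answer: 0 1 3 4 5 6 7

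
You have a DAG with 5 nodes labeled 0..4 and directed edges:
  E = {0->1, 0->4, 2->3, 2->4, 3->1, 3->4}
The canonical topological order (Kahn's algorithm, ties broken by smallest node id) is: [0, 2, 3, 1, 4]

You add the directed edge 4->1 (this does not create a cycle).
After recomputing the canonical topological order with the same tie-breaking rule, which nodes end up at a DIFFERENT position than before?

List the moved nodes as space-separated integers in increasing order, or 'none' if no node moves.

Answer: 1 4

Derivation:
Old toposort: [0, 2, 3, 1, 4]
Added edge 4->1
Recompute Kahn (smallest-id tiebreak):
  initial in-degrees: [0, 3, 0, 1, 3]
  ready (indeg=0): [0, 2]
  pop 0: indeg[1]->2; indeg[4]->2 | ready=[2] | order so far=[0]
  pop 2: indeg[3]->0; indeg[4]->1 | ready=[3] | order so far=[0, 2]
  pop 3: indeg[1]->1; indeg[4]->0 | ready=[4] | order so far=[0, 2, 3]
  pop 4: indeg[1]->0 | ready=[1] | order so far=[0, 2, 3, 4]
  pop 1: no out-edges | ready=[] | order so far=[0, 2, 3, 4, 1]
New canonical toposort: [0, 2, 3, 4, 1]
Compare positions:
  Node 0: index 0 -> 0 (same)
  Node 1: index 3 -> 4 (moved)
  Node 2: index 1 -> 1 (same)
  Node 3: index 2 -> 2 (same)
  Node 4: index 4 -> 3 (moved)
Nodes that changed position: 1 4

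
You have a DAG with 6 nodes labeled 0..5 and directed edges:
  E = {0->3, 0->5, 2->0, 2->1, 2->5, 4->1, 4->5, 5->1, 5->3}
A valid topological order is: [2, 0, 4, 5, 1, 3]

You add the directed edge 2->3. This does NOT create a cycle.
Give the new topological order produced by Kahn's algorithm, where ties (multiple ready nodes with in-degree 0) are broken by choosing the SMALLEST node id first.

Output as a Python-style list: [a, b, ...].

Answer: [2, 0, 4, 5, 1, 3]

Derivation:
Old toposort: [2, 0, 4, 5, 1, 3]
Added edge: 2->3
Position of 2 (0) < position of 3 (5). Old order still valid.
Run Kahn's algorithm (break ties by smallest node id):
  initial in-degrees: [1, 3, 0, 3, 0, 3]
  ready (indeg=0): [2, 4]
  pop 2: indeg[0]->0; indeg[1]->2; indeg[3]->2; indeg[5]->2 | ready=[0, 4] | order so far=[2]
  pop 0: indeg[3]->1; indeg[5]->1 | ready=[4] | order so far=[2, 0]
  pop 4: indeg[1]->1; indeg[5]->0 | ready=[5] | order so far=[2, 0, 4]
  pop 5: indeg[1]->0; indeg[3]->0 | ready=[1, 3] | order so far=[2, 0, 4, 5]
  pop 1: no out-edges | ready=[3] | order so far=[2, 0, 4, 5, 1]
  pop 3: no out-edges | ready=[] | order so far=[2, 0, 4, 5, 1, 3]
  Result: [2, 0, 4, 5, 1, 3]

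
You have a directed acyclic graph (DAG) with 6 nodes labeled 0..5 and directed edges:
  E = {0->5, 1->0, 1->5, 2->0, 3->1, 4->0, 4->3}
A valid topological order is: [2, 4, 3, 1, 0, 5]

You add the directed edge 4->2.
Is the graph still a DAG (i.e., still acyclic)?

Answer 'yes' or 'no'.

Given toposort: [2, 4, 3, 1, 0, 5]
Position of 4: index 1; position of 2: index 0
New edge 4->2: backward (u after v in old order)
Backward edge: old toposort is now invalid. Check if this creates a cycle.
Does 2 already reach 4? Reachable from 2: [0, 2, 5]. NO -> still a DAG (reorder needed).
Still a DAG? yes

Answer: yes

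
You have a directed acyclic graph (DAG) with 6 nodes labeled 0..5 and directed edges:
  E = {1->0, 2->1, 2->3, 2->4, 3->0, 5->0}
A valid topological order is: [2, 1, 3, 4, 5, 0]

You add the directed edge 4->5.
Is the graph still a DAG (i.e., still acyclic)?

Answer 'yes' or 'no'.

Given toposort: [2, 1, 3, 4, 5, 0]
Position of 4: index 3; position of 5: index 4
New edge 4->5: forward
Forward edge: respects the existing order. Still a DAG, same toposort still valid.
Still a DAG? yes

Answer: yes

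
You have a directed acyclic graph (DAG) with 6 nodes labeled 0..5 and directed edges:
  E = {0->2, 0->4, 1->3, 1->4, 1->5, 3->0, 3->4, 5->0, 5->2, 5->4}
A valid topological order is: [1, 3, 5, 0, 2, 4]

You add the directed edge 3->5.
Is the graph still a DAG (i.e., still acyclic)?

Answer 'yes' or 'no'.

Given toposort: [1, 3, 5, 0, 2, 4]
Position of 3: index 1; position of 5: index 2
New edge 3->5: forward
Forward edge: respects the existing order. Still a DAG, same toposort still valid.
Still a DAG? yes

Answer: yes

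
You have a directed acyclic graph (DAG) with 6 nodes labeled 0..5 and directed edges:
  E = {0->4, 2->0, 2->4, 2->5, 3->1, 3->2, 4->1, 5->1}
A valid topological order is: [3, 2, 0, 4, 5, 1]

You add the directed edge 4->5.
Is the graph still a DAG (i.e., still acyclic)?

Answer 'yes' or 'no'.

Given toposort: [3, 2, 0, 4, 5, 1]
Position of 4: index 3; position of 5: index 4
New edge 4->5: forward
Forward edge: respects the existing order. Still a DAG, same toposort still valid.
Still a DAG? yes

Answer: yes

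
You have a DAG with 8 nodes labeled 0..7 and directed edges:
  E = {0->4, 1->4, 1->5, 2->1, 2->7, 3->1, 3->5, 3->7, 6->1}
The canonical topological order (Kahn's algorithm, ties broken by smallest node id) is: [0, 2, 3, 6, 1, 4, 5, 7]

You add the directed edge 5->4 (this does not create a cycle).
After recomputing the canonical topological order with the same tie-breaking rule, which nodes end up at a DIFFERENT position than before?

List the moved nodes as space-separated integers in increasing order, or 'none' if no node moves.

Old toposort: [0, 2, 3, 6, 1, 4, 5, 7]
Added edge 5->4
Recompute Kahn (smallest-id tiebreak):
  initial in-degrees: [0, 3, 0, 0, 3, 2, 0, 2]
  ready (indeg=0): [0, 2, 3, 6]
  pop 0: indeg[4]->2 | ready=[2, 3, 6] | order so far=[0]
  pop 2: indeg[1]->2; indeg[7]->1 | ready=[3, 6] | order so far=[0, 2]
  pop 3: indeg[1]->1; indeg[5]->1; indeg[7]->0 | ready=[6, 7] | order so far=[0, 2, 3]
  pop 6: indeg[1]->0 | ready=[1, 7] | order so far=[0, 2, 3, 6]
  pop 1: indeg[4]->1; indeg[5]->0 | ready=[5, 7] | order so far=[0, 2, 3, 6, 1]
  pop 5: indeg[4]->0 | ready=[4, 7] | order so far=[0, 2, 3, 6, 1, 5]
  pop 4: no out-edges | ready=[7] | order so far=[0, 2, 3, 6, 1, 5, 4]
  pop 7: no out-edges | ready=[] | order so far=[0, 2, 3, 6, 1, 5, 4, 7]
New canonical toposort: [0, 2, 3, 6, 1, 5, 4, 7]
Compare positions:
  Node 0: index 0 -> 0 (same)
  Node 1: index 4 -> 4 (same)
  Node 2: index 1 -> 1 (same)
  Node 3: index 2 -> 2 (same)
  Node 4: index 5 -> 6 (moved)
  Node 5: index 6 -> 5 (moved)
  Node 6: index 3 -> 3 (same)
  Node 7: index 7 -> 7 (same)
Nodes that changed position: 4 5

Answer: 4 5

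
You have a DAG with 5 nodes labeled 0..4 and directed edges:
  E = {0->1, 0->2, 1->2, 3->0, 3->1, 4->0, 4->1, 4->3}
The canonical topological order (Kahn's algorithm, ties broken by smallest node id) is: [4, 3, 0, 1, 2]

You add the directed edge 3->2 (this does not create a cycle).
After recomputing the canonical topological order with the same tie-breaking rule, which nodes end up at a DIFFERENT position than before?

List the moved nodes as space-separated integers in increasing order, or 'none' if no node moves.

Old toposort: [4, 3, 0, 1, 2]
Added edge 3->2
Recompute Kahn (smallest-id tiebreak):
  initial in-degrees: [2, 3, 3, 1, 0]
  ready (indeg=0): [4]
  pop 4: indeg[0]->1; indeg[1]->2; indeg[3]->0 | ready=[3] | order so far=[4]
  pop 3: indeg[0]->0; indeg[1]->1; indeg[2]->2 | ready=[0] | order so far=[4, 3]
  pop 0: indeg[1]->0; indeg[2]->1 | ready=[1] | order so far=[4, 3, 0]
  pop 1: indeg[2]->0 | ready=[2] | order so far=[4, 3, 0, 1]
  pop 2: no out-edges | ready=[] | order so far=[4, 3, 0, 1, 2]
New canonical toposort: [4, 3, 0, 1, 2]
Compare positions:
  Node 0: index 2 -> 2 (same)
  Node 1: index 3 -> 3 (same)
  Node 2: index 4 -> 4 (same)
  Node 3: index 1 -> 1 (same)
  Node 4: index 0 -> 0 (same)
Nodes that changed position: none

Answer: none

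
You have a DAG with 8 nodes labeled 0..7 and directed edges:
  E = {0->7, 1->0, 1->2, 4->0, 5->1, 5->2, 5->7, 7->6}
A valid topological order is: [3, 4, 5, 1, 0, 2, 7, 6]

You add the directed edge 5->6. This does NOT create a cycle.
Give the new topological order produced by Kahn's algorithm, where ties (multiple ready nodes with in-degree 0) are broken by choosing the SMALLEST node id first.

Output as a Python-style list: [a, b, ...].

Answer: [3, 4, 5, 1, 0, 2, 7, 6]

Derivation:
Old toposort: [3, 4, 5, 1, 0, 2, 7, 6]
Added edge: 5->6
Position of 5 (2) < position of 6 (7). Old order still valid.
Run Kahn's algorithm (break ties by smallest node id):
  initial in-degrees: [2, 1, 2, 0, 0, 0, 2, 2]
  ready (indeg=0): [3, 4, 5]
  pop 3: no out-edges | ready=[4, 5] | order so far=[3]
  pop 4: indeg[0]->1 | ready=[5] | order so far=[3, 4]
  pop 5: indeg[1]->0; indeg[2]->1; indeg[6]->1; indeg[7]->1 | ready=[1] | order so far=[3, 4, 5]
  pop 1: indeg[0]->0; indeg[2]->0 | ready=[0, 2] | order so far=[3, 4, 5, 1]
  pop 0: indeg[7]->0 | ready=[2, 7] | order so far=[3, 4, 5, 1, 0]
  pop 2: no out-edges | ready=[7] | order so far=[3, 4, 5, 1, 0, 2]
  pop 7: indeg[6]->0 | ready=[6] | order so far=[3, 4, 5, 1, 0, 2, 7]
  pop 6: no out-edges | ready=[] | order so far=[3, 4, 5, 1, 0, 2, 7, 6]
  Result: [3, 4, 5, 1, 0, 2, 7, 6]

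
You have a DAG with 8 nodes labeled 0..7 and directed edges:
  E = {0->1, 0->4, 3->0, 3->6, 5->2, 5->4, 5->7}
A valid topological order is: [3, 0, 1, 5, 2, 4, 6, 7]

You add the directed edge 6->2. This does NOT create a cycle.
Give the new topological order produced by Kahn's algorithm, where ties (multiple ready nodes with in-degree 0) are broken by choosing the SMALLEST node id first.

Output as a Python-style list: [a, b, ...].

Answer: [3, 0, 1, 5, 4, 6, 2, 7]

Derivation:
Old toposort: [3, 0, 1, 5, 2, 4, 6, 7]
Added edge: 6->2
Position of 6 (6) > position of 2 (4). Must reorder: 6 must now come before 2.
Run Kahn's algorithm (break ties by smallest node id):
  initial in-degrees: [1, 1, 2, 0, 2, 0, 1, 1]
  ready (indeg=0): [3, 5]
  pop 3: indeg[0]->0; indeg[6]->0 | ready=[0, 5, 6] | order so far=[3]
  pop 0: indeg[1]->0; indeg[4]->1 | ready=[1, 5, 6] | order so far=[3, 0]
  pop 1: no out-edges | ready=[5, 6] | order so far=[3, 0, 1]
  pop 5: indeg[2]->1; indeg[4]->0; indeg[7]->0 | ready=[4, 6, 7] | order so far=[3, 0, 1, 5]
  pop 4: no out-edges | ready=[6, 7] | order so far=[3, 0, 1, 5, 4]
  pop 6: indeg[2]->0 | ready=[2, 7] | order so far=[3, 0, 1, 5, 4, 6]
  pop 2: no out-edges | ready=[7] | order so far=[3, 0, 1, 5, 4, 6, 2]
  pop 7: no out-edges | ready=[] | order so far=[3, 0, 1, 5, 4, 6, 2, 7]
  Result: [3, 0, 1, 5, 4, 6, 2, 7]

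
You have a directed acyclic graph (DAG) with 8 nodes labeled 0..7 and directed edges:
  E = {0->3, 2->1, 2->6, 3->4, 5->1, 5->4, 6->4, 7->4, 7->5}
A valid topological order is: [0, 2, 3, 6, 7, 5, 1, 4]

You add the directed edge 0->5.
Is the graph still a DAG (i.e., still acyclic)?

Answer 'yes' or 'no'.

Answer: yes

Derivation:
Given toposort: [0, 2, 3, 6, 7, 5, 1, 4]
Position of 0: index 0; position of 5: index 5
New edge 0->5: forward
Forward edge: respects the existing order. Still a DAG, same toposort still valid.
Still a DAG? yes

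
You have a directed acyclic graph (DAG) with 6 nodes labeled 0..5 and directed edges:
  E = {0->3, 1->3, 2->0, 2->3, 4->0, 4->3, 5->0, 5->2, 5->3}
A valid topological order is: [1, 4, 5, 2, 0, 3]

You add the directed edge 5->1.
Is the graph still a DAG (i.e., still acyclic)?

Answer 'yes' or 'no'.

Given toposort: [1, 4, 5, 2, 0, 3]
Position of 5: index 2; position of 1: index 0
New edge 5->1: backward (u after v in old order)
Backward edge: old toposort is now invalid. Check if this creates a cycle.
Does 1 already reach 5? Reachable from 1: [1, 3]. NO -> still a DAG (reorder needed).
Still a DAG? yes

Answer: yes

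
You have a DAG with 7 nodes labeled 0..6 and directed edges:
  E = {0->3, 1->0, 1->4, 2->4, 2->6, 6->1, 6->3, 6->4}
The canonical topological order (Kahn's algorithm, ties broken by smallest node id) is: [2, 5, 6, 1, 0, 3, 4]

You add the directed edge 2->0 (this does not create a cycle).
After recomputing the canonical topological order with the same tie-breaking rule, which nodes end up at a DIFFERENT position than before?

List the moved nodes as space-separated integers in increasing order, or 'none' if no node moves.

Answer: none

Derivation:
Old toposort: [2, 5, 6, 1, 0, 3, 4]
Added edge 2->0
Recompute Kahn (smallest-id tiebreak):
  initial in-degrees: [2, 1, 0, 2, 3, 0, 1]
  ready (indeg=0): [2, 5]
  pop 2: indeg[0]->1; indeg[4]->2; indeg[6]->0 | ready=[5, 6] | order so far=[2]
  pop 5: no out-edges | ready=[6] | order so far=[2, 5]
  pop 6: indeg[1]->0; indeg[3]->1; indeg[4]->1 | ready=[1] | order so far=[2, 5, 6]
  pop 1: indeg[0]->0; indeg[4]->0 | ready=[0, 4] | order so far=[2, 5, 6, 1]
  pop 0: indeg[3]->0 | ready=[3, 4] | order so far=[2, 5, 6, 1, 0]
  pop 3: no out-edges | ready=[4] | order so far=[2, 5, 6, 1, 0, 3]
  pop 4: no out-edges | ready=[] | order so far=[2, 5, 6, 1, 0, 3, 4]
New canonical toposort: [2, 5, 6, 1, 0, 3, 4]
Compare positions:
  Node 0: index 4 -> 4 (same)
  Node 1: index 3 -> 3 (same)
  Node 2: index 0 -> 0 (same)
  Node 3: index 5 -> 5 (same)
  Node 4: index 6 -> 6 (same)
  Node 5: index 1 -> 1 (same)
  Node 6: index 2 -> 2 (same)
Nodes that changed position: none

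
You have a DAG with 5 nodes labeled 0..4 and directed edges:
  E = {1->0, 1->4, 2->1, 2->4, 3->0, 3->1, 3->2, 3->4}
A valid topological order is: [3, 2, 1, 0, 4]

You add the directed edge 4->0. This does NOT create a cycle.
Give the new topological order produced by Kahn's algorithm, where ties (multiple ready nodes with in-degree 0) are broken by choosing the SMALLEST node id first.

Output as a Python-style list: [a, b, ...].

Answer: [3, 2, 1, 4, 0]

Derivation:
Old toposort: [3, 2, 1, 0, 4]
Added edge: 4->0
Position of 4 (4) > position of 0 (3). Must reorder: 4 must now come before 0.
Run Kahn's algorithm (break ties by smallest node id):
  initial in-degrees: [3, 2, 1, 0, 3]
  ready (indeg=0): [3]
  pop 3: indeg[0]->2; indeg[1]->1; indeg[2]->0; indeg[4]->2 | ready=[2] | order so far=[3]
  pop 2: indeg[1]->0; indeg[4]->1 | ready=[1] | order so far=[3, 2]
  pop 1: indeg[0]->1; indeg[4]->0 | ready=[4] | order so far=[3, 2, 1]
  pop 4: indeg[0]->0 | ready=[0] | order so far=[3, 2, 1, 4]
  pop 0: no out-edges | ready=[] | order so far=[3, 2, 1, 4, 0]
  Result: [3, 2, 1, 4, 0]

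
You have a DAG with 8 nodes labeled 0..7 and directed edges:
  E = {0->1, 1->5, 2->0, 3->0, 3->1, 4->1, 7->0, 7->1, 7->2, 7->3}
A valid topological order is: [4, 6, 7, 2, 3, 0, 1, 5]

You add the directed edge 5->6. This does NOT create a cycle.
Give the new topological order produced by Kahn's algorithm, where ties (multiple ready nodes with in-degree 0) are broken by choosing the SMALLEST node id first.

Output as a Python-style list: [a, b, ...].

Answer: [4, 7, 2, 3, 0, 1, 5, 6]

Derivation:
Old toposort: [4, 6, 7, 2, 3, 0, 1, 5]
Added edge: 5->6
Position of 5 (7) > position of 6 (1). Must reorder: 5 must now come before 6.
Run Kahn's algorithm (break ties by smallest node id):
  initial in-degrees: [3, 4, 1, 1, 0, 1, 1, 0]
  ready (indeg=0): [4, 7]
  pop 4: indeg[1]->3 | ready=[7] | order so far=[4]
  pop 7: indeg[0]->2; indeg[1]->2; indeg[2]->0; indeg[3]->0 | ready=[2, 3] | order so far=[4, 7]
  pop 2: indeg[0]->1 | ready=[3] | order so far=[4, 7, 2]
  pop 3: indeg[0]->0; indeg[1]->1 | ready=[0] | order so far=[4, 7, 2, 3]
  pop 0: indeg[1]->0 | ready=[1] | order so far=[4, 7, 2, 3, 0]
  pop 1: indeg[5]->0 | ready=[5] | order so far=[4, 7, 2, 3, 0, 1]
  pop 5: indeg[6]->0 | ready=[6] | order so far=[4, 7, 2, 3, 0, 1, 5]
  pop 6: no out-edges | ready=[] | order so far=[4, 7, 2, 3, 0, 1, 5, 6]
  Result: [4, 7, 2, 3, 0, 1, 5, 6]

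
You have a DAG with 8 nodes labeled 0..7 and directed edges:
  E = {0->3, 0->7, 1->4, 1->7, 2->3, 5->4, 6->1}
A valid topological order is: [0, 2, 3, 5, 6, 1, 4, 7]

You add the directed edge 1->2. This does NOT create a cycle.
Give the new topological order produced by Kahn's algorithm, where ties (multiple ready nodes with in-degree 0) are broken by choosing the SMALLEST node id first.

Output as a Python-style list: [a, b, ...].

Answer: [0, 5, 6, 1, 2, 3, 4, 7]

Derivation:
Old toposort: [0, 2, 3, 5, 6, 1, 4, 7]
Added edge: 1->2
Position of 1 (5) > position of 2 (1). Must reorder: 1 must now come before 2.
Run Kahn's algorithm (break ties by smallest node id):
  initial in-degrees: [0, 1, 1, 2, 2, 0, 0, 2]
  ready (indeg=0): [0, 5, 6]
  pop 0: indeg[3]->1; indeg[7]->1 | ready=[5, 6] | order so far=[0]
  pop 5: indeg[4]->1 | ready=[6] | order so far=[0, 5]
  pop 6: indeg[1]->0 | ready=[1] | order so far=[0, 5, 6]
  pop 1: indeg[2]->0; indeg[4]->0; indeg[7]->0 | ready=[2, 4, 7] | order so far=[0, 5, 6, 1]
  pop 2: indeg[3]->0 | ready=[3, 4, 7] | order so far=[0, 5, 6, 1, 2]
  pop 3: no out-edges | ready=[4, 7] | order so far=[0, 5, 6, 1, 2, 3]
  pop 4: no out-edges | ready=[7] | order so far=[0, 5, 6, 1, 2, 3, 4]
  pop 7: no out-edges | ready=[] | order so far=[0, 5, 6, 1, 2, 3, 4, 7]
  Result: [0, 5, 6, 1, 2, 3, 4, 7]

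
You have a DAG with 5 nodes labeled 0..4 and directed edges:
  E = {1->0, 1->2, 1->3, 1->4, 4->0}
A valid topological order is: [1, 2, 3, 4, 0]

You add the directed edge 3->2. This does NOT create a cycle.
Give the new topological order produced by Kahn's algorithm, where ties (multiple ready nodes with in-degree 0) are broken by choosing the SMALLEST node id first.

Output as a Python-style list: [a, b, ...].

Answer: [1, 3, 2, 4, 0]

Derivation:
Old toposort: [1, 2, 3, 4, 0]
Added edge: 3->2
Position of 3 (2) > position of 2 (1). Must reorder: 3 must now come before 2.
Run Kahn's algorithm (break ties by smallest node id):
  initial in-degrees: [2, 0, 2, 1, 1]
  ready (indeg=0): [1]
  pop 1: indeg[0]->1; indeg[2]->1; indeg[3]->0; indeg[4]->0 | ready=[3, 4] | order so far=[1]
  pop 3: indeg[2]->0 | ready=[2, 4] | order so far=[1, 3]
  pop 2: no out-edges | ready=[4] | order so far=[1, 3, 2]
  pop 4: indeg[0]->0 | ready=[0] | order so far=[1, 3, 2, 4]
  pop 0: no out-edges | ready=[] | order so far=[1, 3, 2, 4, 0]
  Result: [1, 3, 2, 4, 0]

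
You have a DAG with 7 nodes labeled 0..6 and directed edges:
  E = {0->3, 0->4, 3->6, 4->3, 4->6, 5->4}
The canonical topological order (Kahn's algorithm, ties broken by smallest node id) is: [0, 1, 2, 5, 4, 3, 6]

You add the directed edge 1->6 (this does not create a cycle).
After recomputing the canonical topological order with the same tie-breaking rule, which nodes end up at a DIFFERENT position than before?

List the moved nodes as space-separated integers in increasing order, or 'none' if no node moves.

Old toposort: [0, 1, 2, 5, 4, 3, 6]
Added edge 1->6
Recompute Kahn (smallest-id tiebreak):
  initial in-degrees: [0, 0, 0, 2, 2, 0, 3]
  ready (indeg=0): [0, 1, 2, 5]
  pop 0: indeg[3]->1; indeg[4]->1 | ready=[1, 2, 5] | order so far=[0]
  pop 1: indeg[6]->2 | ready=[2, 5] | order so far=[0, 1]
  pop 2: no out-edges | ready=[5] | order so far=[0, 1, 2]
  pop 5: indeg[4]->0 | ready=[4] | order so far=[0, 1, 2, 5]
  pop 4: indeg[3]->0; indeg[6]->1 | ready=[3] | order so far=[0, 1, 2, 5, 4]
  pop 3: indeg[6]->0 | ready=[6] | order so far=[0, 1, 2, 5, 4, 3]
  pop 6: no out-edges | ready=[] | order so far=[0, 1, 2, 5, 4, 3, 6]
New canonical toposort: [0, 1, 2, 5, 4, 3, 6]
Compare positions:
  Node 0: index 0 -> 0 (same)
  Node 1: index 1 -> 1 (same)
  Node 2: index 2 -> 2 (same)
  Node 3: index 5 -> 5 (same)
  Node 4: index 4 -> 4 (same)
  Node 5: index 3 -> 3 (same)
  Node 6: index 6 -> 6 (same)
Nodes that changed position: none

Answer: none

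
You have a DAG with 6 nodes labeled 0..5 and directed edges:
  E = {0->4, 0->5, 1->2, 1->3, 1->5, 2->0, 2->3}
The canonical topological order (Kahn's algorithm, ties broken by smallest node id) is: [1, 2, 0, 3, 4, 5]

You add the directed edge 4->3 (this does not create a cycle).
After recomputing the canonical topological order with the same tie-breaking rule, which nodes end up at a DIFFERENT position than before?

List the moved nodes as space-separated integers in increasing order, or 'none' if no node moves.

Answer: 3 4

Derivation:
Old toposort: [1, 2, 0, 3, 4, 5]
Added edge 4->3
Recompute Kahn (smallest-id tiebreak):
  initial in-degrees: [1, 0, 1, 3, 1, 2]
  ready (indeg=0): [1]
  pop 1: indeg[2]->0; indeg[3]->2; indeg[5]->1 | ready=[2] | order so far=[1]
  pop 2: indeg[0]->0; indeg[3]->1 | ready=[0] | order so far=[1, 2]
  pop 0: indeg[4]->0; indeg[5]->0 | ready=[4, 5] | order so far=[1, 2, 0]
  pop 4: indeg[3]->0 | ready=[3, 5] | order so far=[1, 2, 0, 4]
  pop 3: no out-edges | ready=[5] | order so far=[1, 2, 0, 4, 3]
  pop 5: no out-edges | ready=[] | order so far=[1, 2, 0, 4, 3, 5]
New canonical toposort: [1, 2, 0, 4, 3, 5]
Compare positions:
  Node 0: index 2 -> 2 (same)
  Node 1: index 0 -> 0 (same)
  Node 2: index 1 -> 1 (same)
  Node 3: index 3 -> 4 (moved)
  Node 4: index 4 -> 3 (moved)
  Node 5: index 5 -> 5 (same)
Nodes that changed position: 3 4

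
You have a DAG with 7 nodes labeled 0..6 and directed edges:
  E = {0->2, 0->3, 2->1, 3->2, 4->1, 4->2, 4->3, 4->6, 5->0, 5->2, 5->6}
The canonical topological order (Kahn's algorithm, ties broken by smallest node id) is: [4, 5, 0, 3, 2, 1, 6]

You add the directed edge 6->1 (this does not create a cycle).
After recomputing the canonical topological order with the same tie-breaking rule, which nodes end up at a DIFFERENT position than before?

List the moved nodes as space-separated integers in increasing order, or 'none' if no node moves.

Old toposort: [4, 5, 0, 3, 2, 1, 6]
Added edge 6->1
Recompute Kahn (smallest-id tiebreak):
  initial in-degrees: [1, 3, 4, 2, 0, 0, 2]
  ready (indeg=0): [4, 5]
  pop 4: indeg[1]->2; indeg[2]->3; indeg[3]->1; indeg[6]->1 | ready=[5] | order so far=[4]
  pop 5: indeg[0]->0; indeg[2]->2; indeg[6]->0 | ready=[0, 6] | order so far=[4, 5]
  pop 0: indeg[2]->1; indeg[3]->0 | ready=[3, 6] | order so far=[4, 5, 0]
  pop 3: indeg[2]->0 | ready=[2, 6] | order so far=[4, 5, 0, 3]
  pop 2: indeg[1]->1 | ready=[6] | order so far=[4, 5, 0, 3, 2]
  pop 6: indeg[1]->0 | ready=[1] | order so far=[4, 5, 0, 3, 2, 6]
  pop 1: no out-edges | ready=[] | order so far=[4, 5, 0, 3, 2, 6, 1]
New canonical toposort: [4, 5, 0, 3, 2, 6, 1]
Compare positions:
  Node 0: index 2 -> 2 (same)
  Node 1: index 5 -> 6 (moved)
  Node 2: index 4 -> 4 (same)
  Node 3: index 3 -> 3 (same)
  Node 4: index 0 -> 0 (same)
  Node 5: index 1 -> 1 (same)
  Node 6: index 6 -> 5 (moved)
Nodes that changed position: 1 6

Answer: 1 6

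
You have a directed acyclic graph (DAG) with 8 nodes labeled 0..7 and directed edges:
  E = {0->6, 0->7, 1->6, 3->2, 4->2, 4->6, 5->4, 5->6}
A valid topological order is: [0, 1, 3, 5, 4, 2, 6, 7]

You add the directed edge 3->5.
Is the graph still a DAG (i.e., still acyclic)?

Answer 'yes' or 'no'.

Answer: yes

Derivation:
Given toposort: [0, 1, 3, 5, 4, 2, 6, 7]
Position of 3: index 2; position of 5: index 3
New edge 3->5: forward
Forward edge: respects the existing order. Still a DAG, same toposort still valid.
Still a DAG? yes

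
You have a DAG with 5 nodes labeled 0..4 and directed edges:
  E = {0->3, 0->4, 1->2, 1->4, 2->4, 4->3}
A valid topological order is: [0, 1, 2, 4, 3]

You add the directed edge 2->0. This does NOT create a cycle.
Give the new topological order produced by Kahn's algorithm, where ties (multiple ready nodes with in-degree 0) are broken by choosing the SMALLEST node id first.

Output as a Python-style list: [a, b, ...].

Old toposort: [0, 1, 2, 4, 3]
Added edge: 2->0
Position of 2 (2) > position of 0 (0). Must reorder: 2 must now come before 0.
Run Kahn's algorithm (break ties by smallest node id):
  initial in-degrees: [1, 0, 1, 2, 3]
  ready (indeg=0): [1]
  pop 1: indeg[2]->0; indeg[4]->2 | ready=[2] | order so far=[1]
  pop 2: indeg[0]->0; indeg[4]->1 | ready=[0] | order so far=[1, 2]
  pop 0: indeg[3]->1; indeg[4]->0 | ready=[4] | order so far=[1, 2, 0]
  pop 4: indeg[3]->0 | ready=[3] | order so far=[1, 2, 0, 4]
  pop 3: no out-edges | ready=[] | order so far=[1, 2, 0, 4, 3]
  Result: [1, 2, 0, 4, 3]

Answer: [1, 2, 0, 4, 3]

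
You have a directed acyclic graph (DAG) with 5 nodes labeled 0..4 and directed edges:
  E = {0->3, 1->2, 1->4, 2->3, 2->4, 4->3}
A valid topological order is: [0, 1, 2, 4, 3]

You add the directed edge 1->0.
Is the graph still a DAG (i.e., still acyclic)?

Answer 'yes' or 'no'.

Answer: yes

Derivation:
Given toposort: [0, 1, 2, 4, 3]
Position of 1: index 1; position of 0: index 0
New edge 1->0: backward (u after v in old order)
Backward edge: old toposort is now invalid. Check if this creates a cycle.
Does 0 already reach 1? Reachable from 0: [0, 3]. NO -> still a DAG (reorder needed).
Still a DAG? yes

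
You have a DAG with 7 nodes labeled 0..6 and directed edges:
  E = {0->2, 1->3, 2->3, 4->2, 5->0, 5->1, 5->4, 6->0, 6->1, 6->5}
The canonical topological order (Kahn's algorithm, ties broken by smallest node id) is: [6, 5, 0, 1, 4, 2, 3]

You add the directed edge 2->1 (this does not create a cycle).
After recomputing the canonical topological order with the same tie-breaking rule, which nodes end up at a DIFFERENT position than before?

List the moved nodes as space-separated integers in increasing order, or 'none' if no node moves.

Old toposort: [6, 5, 0, 1, 4, 2, 3]
Added edge 2->1
Recompute Kahn (smallest-id tiebreak):
  initial in-degrees: [2, 3, 2, 2, 1, 1, 0]
  ready (indeg=0): [6]
  pop 6: indeg[0]->1; indeg[1]->2; indeg[5]->0 | ready=[5] | order so far=[6]
  pop 5: indeg[0]->0; indeg[1]->1; indeg[4]->0 | ready=[0, 4] | order so far=[6, 5]
  pop 0: indeg[2]->1 | ready=[4] | order so far=[6, 5, 0]
  pop 4: indeg[2]->0 | ready=[2] | order so far=[6, 5, 0, 4]
  pop 2: indeg[1]->0; indeg[3]->1 | ready=[1] | order so far=[6, 5, 0, 4, 2]
  pop 1: indeg[3]->0 | ready=[3] | order so far=[6, 5, 0, 4, 2, 1]
  pop 3: no out-edges | ready=[] | order so far=[6, 5, 0, 4, 2, 1, 3]
New canonical toposort: [6, 5, 0, 4, 2, 1, 3]
Compare positions:
  Node 0: index 2 -> 2 (same)
  Node 1: index 3 -> 5 (moved)
  Node 2: index 5 -> 4 (moved)
  Node 3: index 6 -> 6 (same)
  Node 4: index 4 -> 3 (moved)
  Node 5: index 1 -> 1 (same)
  Node 6: index 0 -> 0 (same)
Nodes that changed position: 1 2 4

Answer: 1 2 4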